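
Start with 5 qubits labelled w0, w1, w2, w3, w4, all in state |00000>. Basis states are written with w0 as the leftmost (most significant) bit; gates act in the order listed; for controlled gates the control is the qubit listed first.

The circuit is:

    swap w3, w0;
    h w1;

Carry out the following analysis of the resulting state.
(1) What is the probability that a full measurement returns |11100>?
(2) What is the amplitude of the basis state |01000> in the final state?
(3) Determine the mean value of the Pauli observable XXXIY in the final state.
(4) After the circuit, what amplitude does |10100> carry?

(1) A full measurement returns |11100> with probability 0.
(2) |01000> carries amplitude sqrt(2)/2 in the final state.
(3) The expectation value of XXXIY is 0.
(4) |10100> carries amplitude 0 in the final state.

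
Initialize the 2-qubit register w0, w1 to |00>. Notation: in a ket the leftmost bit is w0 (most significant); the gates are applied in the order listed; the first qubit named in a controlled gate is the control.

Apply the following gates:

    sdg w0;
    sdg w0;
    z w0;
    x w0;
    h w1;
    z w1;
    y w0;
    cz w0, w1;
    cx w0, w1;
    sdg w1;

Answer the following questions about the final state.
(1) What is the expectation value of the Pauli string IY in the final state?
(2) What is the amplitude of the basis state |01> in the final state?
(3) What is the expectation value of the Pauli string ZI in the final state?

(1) The observable IY averages to 1.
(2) The amplitude on |01> is sqrt(2)/2.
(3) The expectation value of ZI is 1.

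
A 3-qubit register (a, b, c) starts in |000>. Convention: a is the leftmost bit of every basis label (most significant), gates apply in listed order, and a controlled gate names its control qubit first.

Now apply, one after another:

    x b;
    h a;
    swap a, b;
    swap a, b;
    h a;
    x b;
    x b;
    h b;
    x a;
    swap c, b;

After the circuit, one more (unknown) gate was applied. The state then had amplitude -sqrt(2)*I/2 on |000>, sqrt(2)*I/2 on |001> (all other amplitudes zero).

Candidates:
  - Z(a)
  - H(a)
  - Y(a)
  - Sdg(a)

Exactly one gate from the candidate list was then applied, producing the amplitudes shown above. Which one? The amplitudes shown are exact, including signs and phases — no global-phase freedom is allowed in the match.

The applied gate was Y(a). Key observation: the block from step 1 through step 6 cancels to the identity and can be dropped.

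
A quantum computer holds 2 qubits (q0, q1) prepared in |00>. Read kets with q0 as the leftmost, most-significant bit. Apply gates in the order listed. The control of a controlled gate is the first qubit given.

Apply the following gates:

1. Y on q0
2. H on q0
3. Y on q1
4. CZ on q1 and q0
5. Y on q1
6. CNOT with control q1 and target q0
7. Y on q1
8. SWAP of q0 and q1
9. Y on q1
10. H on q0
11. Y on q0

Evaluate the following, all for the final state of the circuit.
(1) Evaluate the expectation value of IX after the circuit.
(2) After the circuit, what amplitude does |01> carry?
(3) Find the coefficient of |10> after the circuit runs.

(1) The expectation value of IX is -1.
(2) The final state's coefficient on |01> equals 1/2.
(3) The final state's coefficient on |10> equals -1/2.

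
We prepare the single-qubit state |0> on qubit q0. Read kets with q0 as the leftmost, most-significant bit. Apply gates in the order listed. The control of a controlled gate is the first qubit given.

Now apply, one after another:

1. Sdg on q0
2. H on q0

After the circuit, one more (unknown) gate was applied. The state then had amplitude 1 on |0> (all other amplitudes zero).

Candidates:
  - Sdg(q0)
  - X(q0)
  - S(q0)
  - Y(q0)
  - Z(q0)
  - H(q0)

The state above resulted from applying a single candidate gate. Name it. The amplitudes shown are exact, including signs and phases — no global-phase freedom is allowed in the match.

The unique candidate consistent with the amplitudes is H(q0).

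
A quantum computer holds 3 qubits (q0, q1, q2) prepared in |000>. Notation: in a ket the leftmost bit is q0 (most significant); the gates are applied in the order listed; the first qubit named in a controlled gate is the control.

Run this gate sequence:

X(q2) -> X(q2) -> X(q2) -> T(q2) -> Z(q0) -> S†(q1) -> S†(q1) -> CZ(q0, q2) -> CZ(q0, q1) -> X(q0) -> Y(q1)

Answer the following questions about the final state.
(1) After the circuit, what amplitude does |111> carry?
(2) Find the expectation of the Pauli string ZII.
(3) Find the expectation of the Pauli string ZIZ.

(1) |111> carries amplitude exp(3*I*pi/4) in the final state.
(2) In the final state, ZII has expectation -1.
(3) The observable ZIZ averages to 1.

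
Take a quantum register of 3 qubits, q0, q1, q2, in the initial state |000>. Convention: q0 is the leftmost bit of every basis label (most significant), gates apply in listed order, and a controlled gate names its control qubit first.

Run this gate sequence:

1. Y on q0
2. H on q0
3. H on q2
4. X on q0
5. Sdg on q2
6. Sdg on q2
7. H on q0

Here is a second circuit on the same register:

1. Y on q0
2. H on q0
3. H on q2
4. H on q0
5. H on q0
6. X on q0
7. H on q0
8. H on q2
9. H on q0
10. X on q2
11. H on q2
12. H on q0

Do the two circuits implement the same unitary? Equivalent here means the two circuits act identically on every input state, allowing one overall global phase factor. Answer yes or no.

Yes: on every input state the two circuits agree up to one overall phase factor.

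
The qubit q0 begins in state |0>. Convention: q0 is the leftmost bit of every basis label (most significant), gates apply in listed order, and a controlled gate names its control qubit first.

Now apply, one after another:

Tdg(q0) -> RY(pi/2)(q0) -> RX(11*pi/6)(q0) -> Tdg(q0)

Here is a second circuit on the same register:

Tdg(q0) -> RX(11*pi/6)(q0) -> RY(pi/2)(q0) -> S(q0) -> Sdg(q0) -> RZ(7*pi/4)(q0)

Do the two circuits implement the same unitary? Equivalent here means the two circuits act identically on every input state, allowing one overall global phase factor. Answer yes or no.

No: there is an input state on which the two circuits produce genuinely different outputs (not merely differing by a phase).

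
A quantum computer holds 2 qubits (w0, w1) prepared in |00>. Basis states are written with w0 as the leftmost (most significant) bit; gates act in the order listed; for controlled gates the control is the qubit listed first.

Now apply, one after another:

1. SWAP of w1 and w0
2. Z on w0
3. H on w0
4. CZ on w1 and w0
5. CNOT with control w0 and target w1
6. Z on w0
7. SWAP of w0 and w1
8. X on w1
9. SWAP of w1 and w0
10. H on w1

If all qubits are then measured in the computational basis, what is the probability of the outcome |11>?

Outcome |11> occurs with probability 1/4.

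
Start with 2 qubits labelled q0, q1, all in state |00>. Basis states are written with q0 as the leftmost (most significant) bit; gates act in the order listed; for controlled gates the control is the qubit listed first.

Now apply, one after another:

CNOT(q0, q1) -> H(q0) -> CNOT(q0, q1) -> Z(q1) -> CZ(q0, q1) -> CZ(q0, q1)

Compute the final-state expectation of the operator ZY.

The expectation value of ZY is 0. Key observation: the block from step 5 through step 6 cancels to the identity and can be dropped.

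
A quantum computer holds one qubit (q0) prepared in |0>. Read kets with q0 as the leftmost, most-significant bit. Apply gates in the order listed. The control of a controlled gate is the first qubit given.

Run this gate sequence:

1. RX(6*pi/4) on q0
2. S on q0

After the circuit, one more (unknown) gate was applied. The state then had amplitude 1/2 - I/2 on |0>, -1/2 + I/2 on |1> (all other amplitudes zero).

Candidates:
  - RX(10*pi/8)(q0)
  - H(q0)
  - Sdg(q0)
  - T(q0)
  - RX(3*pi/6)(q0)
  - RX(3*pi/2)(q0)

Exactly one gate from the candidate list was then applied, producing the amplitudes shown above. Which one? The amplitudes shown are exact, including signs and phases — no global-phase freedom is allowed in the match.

It was RX(3*pi/2)(q0) that produced the state shown.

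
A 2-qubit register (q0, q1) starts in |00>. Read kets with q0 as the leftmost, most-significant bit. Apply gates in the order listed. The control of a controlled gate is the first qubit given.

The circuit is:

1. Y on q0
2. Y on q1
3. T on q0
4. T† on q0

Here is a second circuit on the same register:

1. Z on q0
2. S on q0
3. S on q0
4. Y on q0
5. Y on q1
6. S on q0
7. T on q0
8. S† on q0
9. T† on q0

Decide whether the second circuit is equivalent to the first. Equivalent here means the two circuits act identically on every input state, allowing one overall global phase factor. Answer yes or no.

Yes, they are equivalent — the unitaries differ by at most a global phase.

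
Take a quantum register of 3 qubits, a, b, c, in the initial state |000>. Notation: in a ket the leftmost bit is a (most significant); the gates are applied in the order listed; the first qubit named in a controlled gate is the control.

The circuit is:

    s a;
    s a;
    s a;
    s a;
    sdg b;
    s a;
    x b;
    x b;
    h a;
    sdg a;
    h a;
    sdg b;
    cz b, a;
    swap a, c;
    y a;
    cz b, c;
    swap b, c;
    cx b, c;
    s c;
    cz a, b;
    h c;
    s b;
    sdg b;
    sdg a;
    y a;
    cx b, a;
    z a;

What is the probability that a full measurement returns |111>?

A full measurement returns |111> with probability 1/4. Key observation: the block from step 1 through step 4 cancels to the identity and can be dropped.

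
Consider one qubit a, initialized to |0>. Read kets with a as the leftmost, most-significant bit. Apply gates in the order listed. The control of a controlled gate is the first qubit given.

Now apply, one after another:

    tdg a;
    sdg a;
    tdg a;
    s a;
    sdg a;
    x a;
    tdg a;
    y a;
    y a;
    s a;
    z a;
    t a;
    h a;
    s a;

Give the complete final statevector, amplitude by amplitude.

The resulting statevector has amplitude -sqrt(2)*I/2 on |0>, -sqrt(2)/2 on |1>.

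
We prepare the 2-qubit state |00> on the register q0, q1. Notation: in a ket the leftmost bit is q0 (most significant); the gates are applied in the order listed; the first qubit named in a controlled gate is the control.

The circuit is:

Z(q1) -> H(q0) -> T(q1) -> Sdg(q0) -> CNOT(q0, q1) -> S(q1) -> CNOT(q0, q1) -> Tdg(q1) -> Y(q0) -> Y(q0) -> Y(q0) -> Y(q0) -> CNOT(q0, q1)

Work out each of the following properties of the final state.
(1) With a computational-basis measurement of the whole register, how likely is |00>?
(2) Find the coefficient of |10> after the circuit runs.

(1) A full measurement returns |00> with probability 1/2.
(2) The final state's coefficient on |10> equals 0.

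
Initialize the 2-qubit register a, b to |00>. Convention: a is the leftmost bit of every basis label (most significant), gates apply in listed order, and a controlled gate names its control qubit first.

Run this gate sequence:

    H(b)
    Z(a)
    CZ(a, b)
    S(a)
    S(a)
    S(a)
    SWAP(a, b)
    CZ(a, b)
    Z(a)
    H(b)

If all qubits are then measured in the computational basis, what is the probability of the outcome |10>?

The probability of measuring |10> is 1/4.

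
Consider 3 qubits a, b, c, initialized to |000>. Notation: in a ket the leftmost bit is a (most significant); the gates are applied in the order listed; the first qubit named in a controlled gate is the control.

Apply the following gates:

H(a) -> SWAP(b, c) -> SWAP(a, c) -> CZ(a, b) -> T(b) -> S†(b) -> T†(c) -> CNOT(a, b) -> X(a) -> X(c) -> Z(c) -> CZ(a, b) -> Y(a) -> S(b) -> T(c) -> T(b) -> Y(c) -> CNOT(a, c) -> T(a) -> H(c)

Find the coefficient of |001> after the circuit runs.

The amplitude on |001> is (1 - I)*exp(3*I*pi/4)/2.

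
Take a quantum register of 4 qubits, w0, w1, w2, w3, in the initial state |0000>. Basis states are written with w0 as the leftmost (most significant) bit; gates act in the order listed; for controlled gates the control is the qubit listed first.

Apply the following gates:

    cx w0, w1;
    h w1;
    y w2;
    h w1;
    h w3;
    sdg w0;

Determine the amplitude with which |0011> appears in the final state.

The final state's coefficient on |0011> equals sqrt(2)*I/2.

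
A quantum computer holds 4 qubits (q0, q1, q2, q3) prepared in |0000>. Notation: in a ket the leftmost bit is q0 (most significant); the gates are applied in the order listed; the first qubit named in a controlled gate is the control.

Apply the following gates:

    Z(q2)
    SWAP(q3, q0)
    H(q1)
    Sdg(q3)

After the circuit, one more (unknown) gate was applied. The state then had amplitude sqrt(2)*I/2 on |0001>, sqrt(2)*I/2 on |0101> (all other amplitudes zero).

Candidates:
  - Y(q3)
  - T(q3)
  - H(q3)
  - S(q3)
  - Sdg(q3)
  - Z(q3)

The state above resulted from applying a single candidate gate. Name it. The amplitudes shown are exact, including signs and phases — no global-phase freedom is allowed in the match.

The applied gate was Y(q3).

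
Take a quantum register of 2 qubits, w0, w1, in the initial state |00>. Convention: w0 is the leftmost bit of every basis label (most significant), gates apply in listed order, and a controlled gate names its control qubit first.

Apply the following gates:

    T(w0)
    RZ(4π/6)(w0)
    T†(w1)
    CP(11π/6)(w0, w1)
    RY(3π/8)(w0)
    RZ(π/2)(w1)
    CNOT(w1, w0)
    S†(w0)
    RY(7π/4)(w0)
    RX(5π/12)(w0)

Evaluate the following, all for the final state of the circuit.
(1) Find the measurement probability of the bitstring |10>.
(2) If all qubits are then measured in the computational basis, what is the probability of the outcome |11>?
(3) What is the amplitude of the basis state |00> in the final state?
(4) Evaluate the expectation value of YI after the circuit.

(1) The probability of measuring |10> is -sqrt(6)*sqrt(1/2 - sqrt(2)/4)*sqrt(sqrt(2)/4 + 1/2)*cos(3*pi/16)**2/4 + sqrt(6)*sqrt(1/2 - sqrt(2)/4)*sqrt(sqrt(2)/4 + 1/2)*sin(3*pi/16)**2/4 + 3*sin(3*pi/16)**2/8 + sqrt(1/2 - sqrt(2)/4)*sqrt(sqrt(2)/4 + 1/2)*sin(3*pi/16)*cos(3*pi/16) + sqrt(6)*sin(3*pi/16)*cos(3*pi/16)/4 + 5*cos(3*pi/16)**2/8.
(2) Outcome |11> occurs with probability 0.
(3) The final state's coefficient on |00> equals sqrt(3)*exp(-7*I*pi/12)*sin(3*pi/16)/4 + sqrt(6)*exp(-7*I*pi/12)*sin(3*pi/16)/8 + sqrt(3)*I*exp(-7*I*pi/12)*sin(3*pi/16)/4 + I*exp(-7*I*pi/12)*cos(3*pi/16)/4 + I*sqrt(1/2 - sqrt(2)/4)*sqrt(sqrt(2)/4 + 1/2)*exp(-7*I*pi/12)*sin(3*pi/16)/2 - sqrt(2)*I*exp(-7*I*pi/12)*cos(3*pi/16)/8 - sqrt(6)*I*exp(-7*I*pi/12)*sin(3*pi/16)/8 - sqrt(3)*I*sqrt(1/2 - sqrt(2)/4)*sqrt(sqrt(2)/4 + 1/2)*exp(-7*I*pi/12)*cos(3*pi/16)/2 - sqrt(1/2 - sqrt(2)/4)*sqrt(sqrt(2)/4 + 1/2)*exp(-7*I*pi/12)*sin(3*pi/16)/2 - sqrt(2)*exp(-7*I*pi/12)*cos(3*pi/16)/8 - exp(-7*I*pi/12)*cos(3*pi/16)/4 - sqrt(3)*sqrt(1/2 - sqrt(2)/4)*sqrt(sqrt(2)/4 + 1/2)*exp(-7*I*pi/12)*cos(3*pi/16)/2.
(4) The observable YI averages to -2*sqrt(3)*sqrt(1/2 - sqrt(2)/4)*sqrt(sqrt(2)/4 + 1/2)*sin(3*pi/16)*cos(3*pi/16) - sqrt(3)*cos(3*pi/16)**2/4 - sqrt(2)*sqrt(1/2 - sqrt(2)/4)*sqrt(sqrt(2)/4 + 1/2)*cos(3*pi/16)**2/2 + sqrt(2)*sqrt(1/2 - sqrt(2)/4)*sqrt(sqrt(2)/4 + 1/2)*sin(3*pi/16)**2/2 + sqrt(3)*sin(3*pi/16)**2/4 + sqrt(2)*sin(3*pi/16)*cos(3*pi/16)/2.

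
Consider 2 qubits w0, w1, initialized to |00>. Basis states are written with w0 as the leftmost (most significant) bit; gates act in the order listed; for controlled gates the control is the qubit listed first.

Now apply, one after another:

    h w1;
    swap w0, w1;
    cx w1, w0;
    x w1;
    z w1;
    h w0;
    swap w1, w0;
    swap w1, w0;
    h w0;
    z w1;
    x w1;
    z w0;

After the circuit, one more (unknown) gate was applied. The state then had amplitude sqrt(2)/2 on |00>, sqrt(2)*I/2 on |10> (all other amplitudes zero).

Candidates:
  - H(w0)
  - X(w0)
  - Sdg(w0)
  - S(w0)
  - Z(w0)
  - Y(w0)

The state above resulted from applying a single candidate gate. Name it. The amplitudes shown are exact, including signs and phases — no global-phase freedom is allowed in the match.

The unique candidate consistent with the amplitudes is Sdg(w0).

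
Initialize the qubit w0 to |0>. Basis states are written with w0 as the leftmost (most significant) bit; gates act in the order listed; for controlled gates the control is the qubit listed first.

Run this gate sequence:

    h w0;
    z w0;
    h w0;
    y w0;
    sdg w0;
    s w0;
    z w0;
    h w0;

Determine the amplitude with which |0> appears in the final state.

The final state's coefficient on |0> equals -sqrt(2)*I/2.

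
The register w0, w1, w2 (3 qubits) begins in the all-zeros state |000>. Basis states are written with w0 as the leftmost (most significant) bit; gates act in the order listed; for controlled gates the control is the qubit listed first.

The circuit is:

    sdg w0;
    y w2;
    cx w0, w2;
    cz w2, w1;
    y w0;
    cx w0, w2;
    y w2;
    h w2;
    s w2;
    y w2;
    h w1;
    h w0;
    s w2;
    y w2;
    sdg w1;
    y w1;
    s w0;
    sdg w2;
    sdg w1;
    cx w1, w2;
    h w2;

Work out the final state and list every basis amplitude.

The final amplitudes are -1/4 - I/4 on |000>, -1/4 + I/4 on |001>, 1/4 + I/4 on |010>, -1/4 + I/4 on |011>, -1/4 + I/4 on |100>, 1/4 + I/4 on |101>, 1/4 - I/4 on |110>, 1/4 + I/4 on |111>.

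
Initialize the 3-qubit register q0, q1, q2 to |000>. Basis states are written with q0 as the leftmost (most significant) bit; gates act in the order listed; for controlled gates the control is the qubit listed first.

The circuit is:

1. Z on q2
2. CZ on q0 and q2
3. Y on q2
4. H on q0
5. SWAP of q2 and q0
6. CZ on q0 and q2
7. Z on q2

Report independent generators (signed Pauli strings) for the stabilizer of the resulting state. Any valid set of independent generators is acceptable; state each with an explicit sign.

One valid set of independent stabilizer generators is +IIX, -ZII, +IZI (any independent generating set of the same group is equally correct).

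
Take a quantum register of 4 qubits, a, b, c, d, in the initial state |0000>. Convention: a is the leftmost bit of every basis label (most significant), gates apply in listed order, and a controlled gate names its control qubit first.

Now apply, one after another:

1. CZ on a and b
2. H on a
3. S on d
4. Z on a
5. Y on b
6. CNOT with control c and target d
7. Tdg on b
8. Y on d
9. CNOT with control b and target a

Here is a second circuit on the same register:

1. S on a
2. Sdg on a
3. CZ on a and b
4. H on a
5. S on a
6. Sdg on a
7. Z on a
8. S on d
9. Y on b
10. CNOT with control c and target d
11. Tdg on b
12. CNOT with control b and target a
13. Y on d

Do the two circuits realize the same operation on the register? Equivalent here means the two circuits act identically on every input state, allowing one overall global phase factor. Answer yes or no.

Yes, they are equivalent — the unitaries differ by at most a global phase.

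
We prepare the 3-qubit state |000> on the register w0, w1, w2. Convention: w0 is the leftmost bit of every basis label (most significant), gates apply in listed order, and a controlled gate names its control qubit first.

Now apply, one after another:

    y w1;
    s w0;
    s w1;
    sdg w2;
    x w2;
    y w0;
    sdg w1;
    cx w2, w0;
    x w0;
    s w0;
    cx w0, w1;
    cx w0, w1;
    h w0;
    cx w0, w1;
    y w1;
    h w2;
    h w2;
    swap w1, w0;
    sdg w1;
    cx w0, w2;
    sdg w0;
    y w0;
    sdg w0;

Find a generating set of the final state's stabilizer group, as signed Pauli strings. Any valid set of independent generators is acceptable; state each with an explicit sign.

The stabilizer group can be generated by -XXY, +ZIZ, -IZZ, among other valid generating sets. Key observation: the block from step 11 through step 12 cancels to the identity and can be dropped.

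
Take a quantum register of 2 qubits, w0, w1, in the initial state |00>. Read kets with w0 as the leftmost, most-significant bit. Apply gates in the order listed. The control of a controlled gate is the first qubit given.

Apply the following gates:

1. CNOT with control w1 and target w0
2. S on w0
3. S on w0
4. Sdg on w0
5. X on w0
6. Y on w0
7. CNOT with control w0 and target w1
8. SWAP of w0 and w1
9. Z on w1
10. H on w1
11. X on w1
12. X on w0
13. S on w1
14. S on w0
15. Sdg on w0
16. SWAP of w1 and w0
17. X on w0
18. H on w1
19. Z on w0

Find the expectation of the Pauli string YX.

The observable YX averages to -1. Key observation: steps 3-4 multiply out to the identity, so the circuit reduces to the remaining gates.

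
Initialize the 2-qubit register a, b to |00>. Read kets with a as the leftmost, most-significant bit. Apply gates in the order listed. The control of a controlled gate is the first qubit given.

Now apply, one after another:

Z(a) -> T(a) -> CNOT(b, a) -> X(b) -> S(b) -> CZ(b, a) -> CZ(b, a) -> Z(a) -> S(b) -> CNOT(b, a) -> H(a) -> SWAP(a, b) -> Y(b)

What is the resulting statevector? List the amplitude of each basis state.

After the circuit, the state carries amplitude 0 on |00>, 0 on |01>, -sqrt(2)*I/2 on |10>, -sqrt(2)*I/2 on |11>.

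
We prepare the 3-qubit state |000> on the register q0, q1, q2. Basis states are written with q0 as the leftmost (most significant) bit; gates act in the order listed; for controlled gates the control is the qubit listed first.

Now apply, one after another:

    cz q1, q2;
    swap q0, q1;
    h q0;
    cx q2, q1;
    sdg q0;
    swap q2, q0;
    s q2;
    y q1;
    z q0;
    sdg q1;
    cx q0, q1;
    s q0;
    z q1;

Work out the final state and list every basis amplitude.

The final amplitudes are -sqrt(2)/2 on |010>, -sqrt(2)/2 on |011>, and 0 on every other basis state.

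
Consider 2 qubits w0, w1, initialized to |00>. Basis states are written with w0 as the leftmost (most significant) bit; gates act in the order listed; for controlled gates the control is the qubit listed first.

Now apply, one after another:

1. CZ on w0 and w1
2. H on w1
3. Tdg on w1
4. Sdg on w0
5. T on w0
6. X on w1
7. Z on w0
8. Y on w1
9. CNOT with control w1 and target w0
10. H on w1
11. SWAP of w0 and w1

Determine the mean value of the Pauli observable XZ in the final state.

The expectation value of XZ is 1.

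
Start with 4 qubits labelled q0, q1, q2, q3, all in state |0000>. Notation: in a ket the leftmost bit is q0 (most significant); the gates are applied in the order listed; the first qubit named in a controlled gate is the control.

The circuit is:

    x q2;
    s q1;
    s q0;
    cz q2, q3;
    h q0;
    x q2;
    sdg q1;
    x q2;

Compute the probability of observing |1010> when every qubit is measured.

Outcome |1010> occurs with probability 1/2.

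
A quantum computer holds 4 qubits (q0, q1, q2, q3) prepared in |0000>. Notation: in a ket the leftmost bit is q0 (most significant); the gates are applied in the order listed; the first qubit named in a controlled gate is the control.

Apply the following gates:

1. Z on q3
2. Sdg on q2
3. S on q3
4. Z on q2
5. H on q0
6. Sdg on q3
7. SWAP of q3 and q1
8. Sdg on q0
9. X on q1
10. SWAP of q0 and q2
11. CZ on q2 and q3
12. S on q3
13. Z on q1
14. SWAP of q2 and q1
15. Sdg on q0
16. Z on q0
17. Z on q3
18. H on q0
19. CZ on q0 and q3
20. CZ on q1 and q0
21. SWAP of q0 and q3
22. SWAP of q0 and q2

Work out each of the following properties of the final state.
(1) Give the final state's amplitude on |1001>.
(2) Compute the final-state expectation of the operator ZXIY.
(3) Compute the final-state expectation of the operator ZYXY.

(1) The final state's coefficient on |1001> equals -1/2.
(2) In the final state, ZXIY has expectation -1.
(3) In the final state, ZYXY has expectation 0.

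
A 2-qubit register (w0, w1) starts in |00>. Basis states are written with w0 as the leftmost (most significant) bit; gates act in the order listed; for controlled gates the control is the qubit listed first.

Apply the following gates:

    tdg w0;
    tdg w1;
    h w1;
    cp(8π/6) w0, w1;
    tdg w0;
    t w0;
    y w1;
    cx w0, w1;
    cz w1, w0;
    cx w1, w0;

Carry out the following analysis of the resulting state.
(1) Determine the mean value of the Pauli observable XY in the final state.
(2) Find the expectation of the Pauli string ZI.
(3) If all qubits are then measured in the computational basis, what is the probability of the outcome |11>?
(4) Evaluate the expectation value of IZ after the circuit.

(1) In the final state, XY has expectation 0.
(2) The expectation value of ZI is 0.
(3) A full measurement returns |11> with probability 1/2.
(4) The observable IZ averages to 0.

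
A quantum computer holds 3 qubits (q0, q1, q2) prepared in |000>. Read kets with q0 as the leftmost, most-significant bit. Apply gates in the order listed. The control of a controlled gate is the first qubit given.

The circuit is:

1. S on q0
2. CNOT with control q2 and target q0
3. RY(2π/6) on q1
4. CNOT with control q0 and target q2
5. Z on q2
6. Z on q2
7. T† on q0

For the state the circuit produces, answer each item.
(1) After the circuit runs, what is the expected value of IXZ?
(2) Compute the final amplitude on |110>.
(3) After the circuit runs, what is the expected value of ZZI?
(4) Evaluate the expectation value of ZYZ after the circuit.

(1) The observable IXZ averages to sqrt(3)/2.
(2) The final state's coefficient on |110> equals 0.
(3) The expectation value of ZZI is 1/2.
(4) In the final state, ZYZ has expectation 0.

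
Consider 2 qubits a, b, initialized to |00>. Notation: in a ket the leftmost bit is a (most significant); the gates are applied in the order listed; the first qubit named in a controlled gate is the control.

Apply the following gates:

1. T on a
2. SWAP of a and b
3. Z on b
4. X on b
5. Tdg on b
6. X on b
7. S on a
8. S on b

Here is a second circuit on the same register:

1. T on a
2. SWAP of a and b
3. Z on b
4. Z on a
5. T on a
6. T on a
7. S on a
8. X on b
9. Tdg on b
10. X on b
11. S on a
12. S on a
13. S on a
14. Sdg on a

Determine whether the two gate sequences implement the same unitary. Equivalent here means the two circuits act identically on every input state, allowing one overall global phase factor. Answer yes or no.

No: there is an input state on which the two circuits produce genuinely different outputs (not merely differing by a phase).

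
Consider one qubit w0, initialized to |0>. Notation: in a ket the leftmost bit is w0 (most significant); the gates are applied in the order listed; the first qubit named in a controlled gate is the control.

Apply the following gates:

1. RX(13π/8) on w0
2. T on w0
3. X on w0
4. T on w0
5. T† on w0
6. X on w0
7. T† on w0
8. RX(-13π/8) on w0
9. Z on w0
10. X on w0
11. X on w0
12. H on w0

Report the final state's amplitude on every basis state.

The final amplitudes are sqrt(2)/2 on |0>, sqrt(2)/2 on |1>.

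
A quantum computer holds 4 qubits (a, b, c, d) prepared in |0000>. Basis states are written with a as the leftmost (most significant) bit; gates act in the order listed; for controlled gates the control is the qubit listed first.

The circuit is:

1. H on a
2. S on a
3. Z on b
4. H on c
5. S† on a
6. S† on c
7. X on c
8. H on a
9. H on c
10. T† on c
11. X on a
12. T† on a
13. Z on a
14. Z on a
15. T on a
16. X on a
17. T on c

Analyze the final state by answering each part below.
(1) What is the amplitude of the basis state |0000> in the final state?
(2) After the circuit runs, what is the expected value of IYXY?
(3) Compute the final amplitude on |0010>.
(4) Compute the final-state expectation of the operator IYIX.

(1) The final state's coefficient on |0000> equals 1/2 - I/2. Key observation: gates 10-17 undo each other exactly, leaving only the rest of the circuit to track.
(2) In the final state, IYXY has expectation 0.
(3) The amplitude on |0010> is -1/2 - I/2.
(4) The observable IYIX averages to 0.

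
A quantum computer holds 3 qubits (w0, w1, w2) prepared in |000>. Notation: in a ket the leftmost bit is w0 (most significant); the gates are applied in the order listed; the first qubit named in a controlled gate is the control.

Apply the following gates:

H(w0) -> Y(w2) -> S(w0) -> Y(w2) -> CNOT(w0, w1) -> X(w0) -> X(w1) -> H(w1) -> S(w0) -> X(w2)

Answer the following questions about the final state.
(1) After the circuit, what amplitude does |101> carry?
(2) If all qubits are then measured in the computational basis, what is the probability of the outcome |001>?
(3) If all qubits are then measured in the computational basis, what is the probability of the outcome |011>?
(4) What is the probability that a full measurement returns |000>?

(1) The final state's coefficient on |101> equals I/2.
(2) The probability of measuring |001> is 1/4.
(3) Outcome |011> occurs with probability 1/4.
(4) The probability of measuring |000> is 0.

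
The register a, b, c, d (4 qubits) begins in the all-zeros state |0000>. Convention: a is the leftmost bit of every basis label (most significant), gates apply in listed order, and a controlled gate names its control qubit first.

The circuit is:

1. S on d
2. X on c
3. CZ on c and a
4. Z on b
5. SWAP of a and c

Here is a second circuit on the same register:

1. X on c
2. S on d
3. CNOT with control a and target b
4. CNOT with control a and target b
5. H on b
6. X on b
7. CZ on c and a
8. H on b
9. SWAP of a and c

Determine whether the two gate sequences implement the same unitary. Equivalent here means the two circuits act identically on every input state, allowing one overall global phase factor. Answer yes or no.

Yes — the two circuits implement the same unitary up to a global phase.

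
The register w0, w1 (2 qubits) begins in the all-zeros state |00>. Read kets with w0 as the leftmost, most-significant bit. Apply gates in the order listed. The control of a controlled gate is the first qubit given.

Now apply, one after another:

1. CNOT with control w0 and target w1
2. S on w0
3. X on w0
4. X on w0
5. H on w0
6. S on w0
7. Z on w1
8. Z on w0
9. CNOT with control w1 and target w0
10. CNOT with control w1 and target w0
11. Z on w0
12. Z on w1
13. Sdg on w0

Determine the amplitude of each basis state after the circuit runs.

The resulting statevector has amplitude sqrt(2)/2 on |00>, 0 on |01>, sqrt(2)/2 on |10>, 0 on |11>. Key observation: steps 6-13 multiply out to the identity, so the circuit reduces to the remaining gates.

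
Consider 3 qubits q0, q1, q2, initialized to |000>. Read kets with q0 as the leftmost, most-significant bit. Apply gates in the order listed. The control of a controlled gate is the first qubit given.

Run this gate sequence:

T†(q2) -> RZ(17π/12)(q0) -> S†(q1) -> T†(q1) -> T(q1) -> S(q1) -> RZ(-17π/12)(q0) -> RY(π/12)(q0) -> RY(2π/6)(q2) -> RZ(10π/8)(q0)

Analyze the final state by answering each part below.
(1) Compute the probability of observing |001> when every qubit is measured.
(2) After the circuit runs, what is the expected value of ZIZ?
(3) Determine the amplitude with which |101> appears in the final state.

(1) A full measurement returns |001> with probability sqrt(2)/32 + sqrt(6)/32 + 1/8. Key observation: steps 2-7 multiply out to the identity, so the circuit reduces to the remaining gates.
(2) The observable ZIZ averages to sqrt(2)/8 + sqrt(6)/8.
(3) The amplitude on |101> is (-sqrt(6 - 3*sqrt(2))/8 + sqrt(sqrt(2) + 2)/8)*exp(5*I*pi/8).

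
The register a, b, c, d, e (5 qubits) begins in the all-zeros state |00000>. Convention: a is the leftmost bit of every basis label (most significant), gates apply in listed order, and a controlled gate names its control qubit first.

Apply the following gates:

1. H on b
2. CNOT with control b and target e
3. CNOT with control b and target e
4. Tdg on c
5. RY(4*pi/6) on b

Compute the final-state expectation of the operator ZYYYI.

The expectation value of ZYYYI is 0. Key observation: gates 2-3 undo each other exactly, leaving only the rest of the circuit to track.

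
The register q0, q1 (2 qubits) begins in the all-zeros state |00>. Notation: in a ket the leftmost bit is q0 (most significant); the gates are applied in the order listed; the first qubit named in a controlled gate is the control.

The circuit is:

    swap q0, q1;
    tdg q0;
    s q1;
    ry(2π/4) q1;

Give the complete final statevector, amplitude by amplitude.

The resulting statevector has amplitude sqrt(2)/2 on |00>, sqrt(2)/2 on |01>, 0 on |10>, 0 on |11>.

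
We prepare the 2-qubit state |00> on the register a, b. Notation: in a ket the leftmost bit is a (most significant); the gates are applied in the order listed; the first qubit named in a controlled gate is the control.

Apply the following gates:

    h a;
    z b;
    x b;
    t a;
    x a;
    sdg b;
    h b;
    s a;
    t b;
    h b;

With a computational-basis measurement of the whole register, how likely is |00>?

The probability of measuring |00> is 1/4 - sqrt(2)/8.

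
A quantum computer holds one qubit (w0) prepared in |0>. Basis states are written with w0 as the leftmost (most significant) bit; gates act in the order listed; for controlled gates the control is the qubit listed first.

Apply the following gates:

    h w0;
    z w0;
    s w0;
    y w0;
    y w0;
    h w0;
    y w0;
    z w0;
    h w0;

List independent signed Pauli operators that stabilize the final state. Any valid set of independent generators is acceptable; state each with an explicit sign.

The final state is stabilized by the group generated by +Y; other independent generating sets are equally valid.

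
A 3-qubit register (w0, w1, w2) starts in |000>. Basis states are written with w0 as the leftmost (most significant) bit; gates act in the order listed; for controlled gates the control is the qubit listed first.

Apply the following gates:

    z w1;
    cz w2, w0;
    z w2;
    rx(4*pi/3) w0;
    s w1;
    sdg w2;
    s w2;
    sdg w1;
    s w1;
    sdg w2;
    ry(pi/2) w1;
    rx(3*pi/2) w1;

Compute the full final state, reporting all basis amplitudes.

After the circuit, the state carries amplitude 1/4 + I/4 on |000>, 0 on |001>, 1/4 + I/4 on |010>, 0 on |011>, sqrt(3)*(-1 + I)/4 on |100>, 0 on |101>, sqrt(3)*(-1 + I)/4 on |110>, 0 on |111>. Key observation: the block from step 5 through step 8 cancels to the identity and can be dropped.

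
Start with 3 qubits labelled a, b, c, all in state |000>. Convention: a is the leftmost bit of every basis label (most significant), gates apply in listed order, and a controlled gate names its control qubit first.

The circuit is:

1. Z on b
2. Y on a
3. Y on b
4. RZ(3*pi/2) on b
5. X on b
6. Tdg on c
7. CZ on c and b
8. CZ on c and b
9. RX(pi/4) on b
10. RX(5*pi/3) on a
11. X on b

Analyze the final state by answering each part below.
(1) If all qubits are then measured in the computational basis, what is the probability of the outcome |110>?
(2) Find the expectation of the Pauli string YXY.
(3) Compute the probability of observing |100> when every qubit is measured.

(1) Outcome |110> occurs with probability 3*sqrt(2)/16 + 3/8.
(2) In the final state, YXY has expectation 0.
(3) Outcome |100> occurs with probability 3/8 - 3*sqrt(2)/16.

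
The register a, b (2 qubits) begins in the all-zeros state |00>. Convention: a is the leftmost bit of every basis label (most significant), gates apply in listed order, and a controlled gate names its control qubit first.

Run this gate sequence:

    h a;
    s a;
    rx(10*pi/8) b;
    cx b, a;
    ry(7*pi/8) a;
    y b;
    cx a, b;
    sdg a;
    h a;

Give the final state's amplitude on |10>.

The amplitude on |10> is sqrt(1/2 - sqrt(2)/4)*sin(7*pi/16)/2 + sqrt(sqrt(2)/4 + 1/2)*sin(7*pi/16)/2 - I*sqrt(sqrt(2)/4 + 1/2)*cos(7*pi/16)/2 + I*sqrt(1/2 - sqrt(2)/4)*cos(7*pi/16)/2.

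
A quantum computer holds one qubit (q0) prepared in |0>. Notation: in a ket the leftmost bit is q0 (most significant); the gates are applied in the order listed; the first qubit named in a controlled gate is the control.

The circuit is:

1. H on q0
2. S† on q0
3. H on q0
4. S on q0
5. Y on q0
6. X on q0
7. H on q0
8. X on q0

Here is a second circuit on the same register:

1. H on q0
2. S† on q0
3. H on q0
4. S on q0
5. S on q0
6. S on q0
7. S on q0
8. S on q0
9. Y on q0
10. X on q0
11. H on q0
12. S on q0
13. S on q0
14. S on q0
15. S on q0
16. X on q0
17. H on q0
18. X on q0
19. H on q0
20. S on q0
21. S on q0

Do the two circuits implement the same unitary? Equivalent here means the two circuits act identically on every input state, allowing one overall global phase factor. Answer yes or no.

Yes: on every input state the two circuits agree up to one overall phase factor.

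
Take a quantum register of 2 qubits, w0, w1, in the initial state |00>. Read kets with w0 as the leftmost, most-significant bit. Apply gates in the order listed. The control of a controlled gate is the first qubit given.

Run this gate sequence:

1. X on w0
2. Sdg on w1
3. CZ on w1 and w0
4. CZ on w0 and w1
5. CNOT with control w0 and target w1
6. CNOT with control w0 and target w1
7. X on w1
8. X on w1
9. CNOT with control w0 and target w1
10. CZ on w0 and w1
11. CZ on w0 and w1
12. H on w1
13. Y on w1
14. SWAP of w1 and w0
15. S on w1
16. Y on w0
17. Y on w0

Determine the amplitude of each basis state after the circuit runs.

The resulting statevector has amplitude 0 on |00>, -sqrt(2)/2 on |01>, 0 on |10>, -sqrt(2)/2 on |11>. Key observation: the block from step 6 through step 9 cancels to the identity and can be dropped.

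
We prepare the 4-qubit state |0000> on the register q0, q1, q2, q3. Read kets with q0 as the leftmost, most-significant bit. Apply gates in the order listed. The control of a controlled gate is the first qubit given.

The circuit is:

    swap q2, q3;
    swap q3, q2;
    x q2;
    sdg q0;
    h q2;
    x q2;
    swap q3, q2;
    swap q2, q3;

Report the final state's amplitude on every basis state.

The final amplitudes are -sqrt(2)/2 on |0000>, sqrt(2)/2 on |0010>, and 0 on every other basis state.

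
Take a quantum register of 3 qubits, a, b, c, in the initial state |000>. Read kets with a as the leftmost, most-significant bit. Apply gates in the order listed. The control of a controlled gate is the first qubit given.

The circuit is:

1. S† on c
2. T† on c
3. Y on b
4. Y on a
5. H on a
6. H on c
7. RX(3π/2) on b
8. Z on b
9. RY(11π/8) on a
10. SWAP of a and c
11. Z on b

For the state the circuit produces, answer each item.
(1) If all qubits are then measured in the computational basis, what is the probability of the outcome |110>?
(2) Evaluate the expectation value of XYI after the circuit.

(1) A full measurement returns |110> with probability 1/8 - sqrt(sqrt(2) + 2)/16.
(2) The observable XYI averages to -1.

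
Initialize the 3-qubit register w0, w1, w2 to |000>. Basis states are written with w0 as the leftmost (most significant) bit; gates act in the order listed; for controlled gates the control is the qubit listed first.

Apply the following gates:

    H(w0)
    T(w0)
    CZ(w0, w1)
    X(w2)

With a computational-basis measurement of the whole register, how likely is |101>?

The probability of measuring |101> is 1/2.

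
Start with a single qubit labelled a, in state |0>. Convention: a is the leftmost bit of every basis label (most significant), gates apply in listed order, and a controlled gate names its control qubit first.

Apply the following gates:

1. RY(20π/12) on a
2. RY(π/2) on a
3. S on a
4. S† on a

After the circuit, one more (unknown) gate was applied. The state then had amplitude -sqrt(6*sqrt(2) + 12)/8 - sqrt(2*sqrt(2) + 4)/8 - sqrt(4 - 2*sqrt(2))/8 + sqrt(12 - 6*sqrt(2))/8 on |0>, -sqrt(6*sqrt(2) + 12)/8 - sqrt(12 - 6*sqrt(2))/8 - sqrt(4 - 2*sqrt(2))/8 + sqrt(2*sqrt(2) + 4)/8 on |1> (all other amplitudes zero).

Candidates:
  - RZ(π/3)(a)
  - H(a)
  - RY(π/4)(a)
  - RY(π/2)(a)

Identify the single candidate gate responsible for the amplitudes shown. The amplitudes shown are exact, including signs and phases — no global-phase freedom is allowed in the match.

The applied gate was RY(π/4)(a). Key observation: gates 3-4 undo each other exactly, leaving only the rest of the circuit to track.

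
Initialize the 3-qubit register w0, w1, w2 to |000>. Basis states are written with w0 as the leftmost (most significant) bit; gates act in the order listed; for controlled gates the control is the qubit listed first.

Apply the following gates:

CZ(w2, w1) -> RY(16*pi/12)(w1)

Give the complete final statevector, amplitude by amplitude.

After the circuit, the state carries amplitude -1/2 on |000>, sqrt(3)/2 on |010>, and 0 on every other basis state.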